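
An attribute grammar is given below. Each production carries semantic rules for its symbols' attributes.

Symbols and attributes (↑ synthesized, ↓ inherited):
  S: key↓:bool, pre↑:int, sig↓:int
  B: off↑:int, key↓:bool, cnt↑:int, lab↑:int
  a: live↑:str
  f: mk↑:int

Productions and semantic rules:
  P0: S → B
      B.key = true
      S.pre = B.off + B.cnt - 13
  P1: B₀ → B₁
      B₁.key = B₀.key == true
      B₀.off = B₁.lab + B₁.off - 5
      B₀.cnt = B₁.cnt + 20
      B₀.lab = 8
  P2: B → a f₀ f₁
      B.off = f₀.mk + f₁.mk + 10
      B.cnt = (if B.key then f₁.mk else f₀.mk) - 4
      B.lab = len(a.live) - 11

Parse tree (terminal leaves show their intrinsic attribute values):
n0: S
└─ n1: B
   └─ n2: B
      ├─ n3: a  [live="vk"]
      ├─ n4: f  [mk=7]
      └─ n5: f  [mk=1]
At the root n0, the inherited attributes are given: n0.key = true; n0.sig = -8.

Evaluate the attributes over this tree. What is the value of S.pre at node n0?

1. n0.key = true  [given at root]
2. n0.sig = -8  [given at root]
3. n1.key = true  [true]
4. n2.key = true  [B₀.key == true]
5. n3.live = "vk"  [terminal]
6. n4.mk = 7  [terminal]
7. n5.mk = 1  [terminal]
8. n2.off = 18  [f₀.mk + f₁.mk + 10]
9. n2.cnt = -3  [(if B.key then f₁.mk else f₀.mk) - 4]
10. n2.lab = -9  [len(a.live) - 11]
11. n1.off = 4  [B₁.lab + B₁.off - 5]
12. n1.cnt = 17  [B₁.cnt + 20]
13. n1.lab = 8  [8]
14. n0.pre = 8  [B.off + B.cnt - 13]

8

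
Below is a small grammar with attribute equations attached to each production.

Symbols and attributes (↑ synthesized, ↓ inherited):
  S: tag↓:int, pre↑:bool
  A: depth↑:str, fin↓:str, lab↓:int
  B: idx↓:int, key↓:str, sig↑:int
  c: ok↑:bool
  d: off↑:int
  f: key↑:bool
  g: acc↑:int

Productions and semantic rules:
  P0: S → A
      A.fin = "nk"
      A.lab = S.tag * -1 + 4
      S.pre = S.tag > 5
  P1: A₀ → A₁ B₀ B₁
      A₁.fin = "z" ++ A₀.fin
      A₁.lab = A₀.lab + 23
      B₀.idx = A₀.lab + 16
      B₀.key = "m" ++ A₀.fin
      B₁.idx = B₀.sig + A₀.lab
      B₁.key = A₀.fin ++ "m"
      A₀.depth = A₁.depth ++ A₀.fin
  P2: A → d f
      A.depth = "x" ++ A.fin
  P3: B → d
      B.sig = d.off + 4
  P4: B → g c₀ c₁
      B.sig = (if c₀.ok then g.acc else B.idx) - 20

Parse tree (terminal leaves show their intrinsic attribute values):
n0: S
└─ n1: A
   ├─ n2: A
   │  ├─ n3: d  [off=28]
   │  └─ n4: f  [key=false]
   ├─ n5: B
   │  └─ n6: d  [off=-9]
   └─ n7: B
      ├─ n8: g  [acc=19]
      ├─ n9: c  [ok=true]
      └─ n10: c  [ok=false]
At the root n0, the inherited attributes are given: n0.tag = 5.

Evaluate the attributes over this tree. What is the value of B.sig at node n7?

1. n0.tag = 5  [given at root]
2. n1.fin = "nk"  ["nk"]
3. n1.lab = -1  [S.tag * -1 + 4]
4. n2.fin = "znk"  ["z" ++ A₀.fin]
5. n2.lab = 22  [A₀.lab + 23]
6. n3.off = 28  [terminal]
7. n4.key = false  [terminal]
8. n2.depth = "xznk"  ["x" ++ A.fin]
9. n5.idx = 15  [A₀.lab + 16]
10. n5.key = "mnk"  ["m" ++ A₀.fin]
11. n6.off = -9  [terminal]
12. n5.sig = -5  [d.off + 4]
13. n7.idx = -6  [B₀.sig + A₀.lab]
14. n7.key = "nkm"  [A₀.fin ++ "m"]
15. n8.acc = 19  [terminal]
16. n9.ok = true  [terminal]
17. n10.ok = false  [terminal]
18. n7.sig = -1  [(if c₀.ok then g.acc else B.idx) - 20]
19. n1.depth = "xznknk"  [A₁.depth ++ A₀.fin]
20. n0.pre = false  [S.tag > 5]

-1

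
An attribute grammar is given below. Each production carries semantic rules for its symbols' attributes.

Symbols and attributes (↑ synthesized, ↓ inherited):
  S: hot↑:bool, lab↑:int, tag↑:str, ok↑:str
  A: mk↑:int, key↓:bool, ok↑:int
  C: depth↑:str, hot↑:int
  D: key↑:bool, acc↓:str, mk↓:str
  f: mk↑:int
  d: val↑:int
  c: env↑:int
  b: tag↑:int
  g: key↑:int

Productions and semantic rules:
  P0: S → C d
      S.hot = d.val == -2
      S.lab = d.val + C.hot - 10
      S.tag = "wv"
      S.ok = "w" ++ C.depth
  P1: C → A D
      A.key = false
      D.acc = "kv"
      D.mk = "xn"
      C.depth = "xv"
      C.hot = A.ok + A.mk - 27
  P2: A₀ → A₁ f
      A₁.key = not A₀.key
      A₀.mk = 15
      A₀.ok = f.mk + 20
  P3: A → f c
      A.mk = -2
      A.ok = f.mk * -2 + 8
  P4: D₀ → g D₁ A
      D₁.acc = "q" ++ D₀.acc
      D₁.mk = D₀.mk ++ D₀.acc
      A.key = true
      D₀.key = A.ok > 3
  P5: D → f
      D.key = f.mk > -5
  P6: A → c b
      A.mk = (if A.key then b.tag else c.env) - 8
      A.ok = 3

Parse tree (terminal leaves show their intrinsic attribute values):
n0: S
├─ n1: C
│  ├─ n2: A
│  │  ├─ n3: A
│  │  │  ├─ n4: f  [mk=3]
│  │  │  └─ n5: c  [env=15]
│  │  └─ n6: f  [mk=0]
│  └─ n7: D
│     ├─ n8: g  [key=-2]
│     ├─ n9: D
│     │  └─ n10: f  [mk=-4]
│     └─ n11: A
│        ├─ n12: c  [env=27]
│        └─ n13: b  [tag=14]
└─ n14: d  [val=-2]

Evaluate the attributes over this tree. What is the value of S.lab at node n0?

-4

1. n2.key = false  [false]
2. n3.key = true  [not A₀.key]
3. n4.mk = 3  [terminal]
4. n5.env = 15  [terminal]
5. n3.mk = -2  [-2]
6. n3.ok = 2  [f.mk * -2 + 8]
7. n6.mk = 0  [terminal]
8. n2.mk = 15  [15]
9. n2.ok = 20  [f.mk + 20]
10. n7.acc = "kv"  ["kv"]
11. n7.mk = "xn"  ["xn"]
12. n8.key = -2  [terminal]
13. n9.acc = "qkv"  ["q" ++ D₀.acc]
14. n9.mk = "xnkv"  [D₀.mk ++ D₀.acc]
15. n10.mk = -4  [terminal]
16. n9.key = true  [f.mk > -5]
17. n11.key = true  [true]
18. n12.env = 27  [terminal]
19. n13.tag = 14  [terminal]
20. n11.mk = 6  [(if A.key then b.tag else c.env) - 8]
21. n11.ok = 3  [3]
22. n7.key = false  [A.ok > 3]
23. n1.depth = "xv"  ["xv"]
24. n1.hot = 8  [A.ok + A.mk - 27]
25. n14.val = -2  [terminal]
26. n0.hot = true  [d.val == -2]
27. n0.lab = -4  [d.val + C.hot - 10]
28. n0.tag = "wv"  ["wv"]
29. n0.ok = "wxv"  ["w" ++ C.depth]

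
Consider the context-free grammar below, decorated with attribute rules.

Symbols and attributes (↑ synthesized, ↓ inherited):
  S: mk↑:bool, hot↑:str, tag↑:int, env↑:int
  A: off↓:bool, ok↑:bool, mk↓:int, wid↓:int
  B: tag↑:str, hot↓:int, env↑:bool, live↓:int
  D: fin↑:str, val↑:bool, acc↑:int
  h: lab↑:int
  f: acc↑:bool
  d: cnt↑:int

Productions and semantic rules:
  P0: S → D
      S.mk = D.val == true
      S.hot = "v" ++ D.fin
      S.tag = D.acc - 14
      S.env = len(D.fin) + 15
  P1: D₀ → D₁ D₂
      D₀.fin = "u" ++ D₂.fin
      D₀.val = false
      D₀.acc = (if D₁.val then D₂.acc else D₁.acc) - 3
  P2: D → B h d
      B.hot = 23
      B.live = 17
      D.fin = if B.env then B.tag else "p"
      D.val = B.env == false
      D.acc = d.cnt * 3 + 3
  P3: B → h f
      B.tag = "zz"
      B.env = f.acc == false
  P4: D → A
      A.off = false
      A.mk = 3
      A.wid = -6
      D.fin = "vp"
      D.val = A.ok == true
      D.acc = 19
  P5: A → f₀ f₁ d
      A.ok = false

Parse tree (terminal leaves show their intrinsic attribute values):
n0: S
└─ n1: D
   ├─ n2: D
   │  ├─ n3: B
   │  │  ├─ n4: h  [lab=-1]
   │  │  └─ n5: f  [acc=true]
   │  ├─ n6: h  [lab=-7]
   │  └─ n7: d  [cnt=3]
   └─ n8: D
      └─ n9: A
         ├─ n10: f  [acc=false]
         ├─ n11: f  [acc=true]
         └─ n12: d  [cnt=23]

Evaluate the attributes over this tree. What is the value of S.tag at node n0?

1. n3.hot = 23  [23]
2. n3.live = 17  [17]
3. n4.lab = -1  [terminal]
4. n5.acc = true  [terminal]
5. n3.tag = "zz"  ["zz"]
6. n3.env = false  [f.acc == false]
7. n6.lab = -7  [terminal]
8. n7.cnt = 3  [terminal]
9. n2.fin = "p"  [if B.env then B.tag else "p"]
10. n2.val = true  [B.env == false]
11. n2.acc = 12  [d.cnt * 3 + 3]
12. n9.off = false  [false]
13. n9.mk = 3  [3]
14. n9.wid = -6  [-6]
15. n10.acc = false  [terminal]
16. n11.acc = true  [terminal]
17. n12.cnt = 23  [terminal]
18. n9.ok = false  [false]
19. n8.fin = "vp"  ["vp"]
20. n8.val = false  [A.ok == true]
21. n8.acc = 19  [19]
22. n1.fin = "uvp"  ["u" ++ D₂.fin]
23. n1.val = false  [false]
24. n1.acc = 16  [(if D₁.val then D₂.acc else D₁.acc) - 3]
25. n0.mk = false  [D.val == true]
26. n0.hot = "vuvp"  ["v" ++ D.fin]
27. n0.tag = 2  [D.acc - 14]
28. n0.env = 18  [len(D.fin) + 15]

2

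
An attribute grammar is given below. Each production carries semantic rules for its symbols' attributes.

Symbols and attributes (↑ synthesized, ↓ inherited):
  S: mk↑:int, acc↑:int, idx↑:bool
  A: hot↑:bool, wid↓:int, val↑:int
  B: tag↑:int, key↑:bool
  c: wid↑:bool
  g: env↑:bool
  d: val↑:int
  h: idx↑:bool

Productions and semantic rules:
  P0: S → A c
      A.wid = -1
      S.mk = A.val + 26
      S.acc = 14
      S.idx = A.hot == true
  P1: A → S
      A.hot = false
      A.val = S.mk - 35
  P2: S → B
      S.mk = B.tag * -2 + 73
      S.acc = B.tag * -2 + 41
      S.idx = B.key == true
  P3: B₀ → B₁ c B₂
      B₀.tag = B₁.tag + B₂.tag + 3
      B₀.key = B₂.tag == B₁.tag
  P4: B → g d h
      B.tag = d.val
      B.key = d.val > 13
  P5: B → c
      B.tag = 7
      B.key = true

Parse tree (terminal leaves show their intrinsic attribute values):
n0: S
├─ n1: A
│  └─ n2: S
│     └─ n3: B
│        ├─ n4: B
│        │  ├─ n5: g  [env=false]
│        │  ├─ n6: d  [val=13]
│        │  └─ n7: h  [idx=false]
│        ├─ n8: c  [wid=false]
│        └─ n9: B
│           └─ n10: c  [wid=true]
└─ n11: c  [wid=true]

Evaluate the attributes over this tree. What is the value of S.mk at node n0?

18

1. n1.wid = -1  [-1]
2. n5.env = false  [terminal]
3. n6.val = 13  [terminal]
4. n7.idx = false  [terminal]
5. n4.tag = 13  [d.val]
6. n4.key = false  [d.val > 13]
7. n8.wid = false  [terminal]
8. n10.wid = true  [terminal]
9. n9.tag = 7  [7]
10. n9.key = true  [true]
11. n3.tag = 23  [B₁.tag + B₂.tag + 3]
12. n3.key = false  [B₂.tag == B₁.tag]
13. n2.mk = 27  [B.tag * -2 + 73]
14. n2.acc = -5  [B.tag * -2 + 41]
15. n2.idx = false  [B.key == true]
16. n1.hot = false  [false]
17. n1.val = -8  [S.mk - 35]
18. n11.wid = true  [terminal]
19. n0.mk = 18  [A.val + 26]
20. n0.acc = 14  [14]
21. n0.idx = false  [A.hot == true]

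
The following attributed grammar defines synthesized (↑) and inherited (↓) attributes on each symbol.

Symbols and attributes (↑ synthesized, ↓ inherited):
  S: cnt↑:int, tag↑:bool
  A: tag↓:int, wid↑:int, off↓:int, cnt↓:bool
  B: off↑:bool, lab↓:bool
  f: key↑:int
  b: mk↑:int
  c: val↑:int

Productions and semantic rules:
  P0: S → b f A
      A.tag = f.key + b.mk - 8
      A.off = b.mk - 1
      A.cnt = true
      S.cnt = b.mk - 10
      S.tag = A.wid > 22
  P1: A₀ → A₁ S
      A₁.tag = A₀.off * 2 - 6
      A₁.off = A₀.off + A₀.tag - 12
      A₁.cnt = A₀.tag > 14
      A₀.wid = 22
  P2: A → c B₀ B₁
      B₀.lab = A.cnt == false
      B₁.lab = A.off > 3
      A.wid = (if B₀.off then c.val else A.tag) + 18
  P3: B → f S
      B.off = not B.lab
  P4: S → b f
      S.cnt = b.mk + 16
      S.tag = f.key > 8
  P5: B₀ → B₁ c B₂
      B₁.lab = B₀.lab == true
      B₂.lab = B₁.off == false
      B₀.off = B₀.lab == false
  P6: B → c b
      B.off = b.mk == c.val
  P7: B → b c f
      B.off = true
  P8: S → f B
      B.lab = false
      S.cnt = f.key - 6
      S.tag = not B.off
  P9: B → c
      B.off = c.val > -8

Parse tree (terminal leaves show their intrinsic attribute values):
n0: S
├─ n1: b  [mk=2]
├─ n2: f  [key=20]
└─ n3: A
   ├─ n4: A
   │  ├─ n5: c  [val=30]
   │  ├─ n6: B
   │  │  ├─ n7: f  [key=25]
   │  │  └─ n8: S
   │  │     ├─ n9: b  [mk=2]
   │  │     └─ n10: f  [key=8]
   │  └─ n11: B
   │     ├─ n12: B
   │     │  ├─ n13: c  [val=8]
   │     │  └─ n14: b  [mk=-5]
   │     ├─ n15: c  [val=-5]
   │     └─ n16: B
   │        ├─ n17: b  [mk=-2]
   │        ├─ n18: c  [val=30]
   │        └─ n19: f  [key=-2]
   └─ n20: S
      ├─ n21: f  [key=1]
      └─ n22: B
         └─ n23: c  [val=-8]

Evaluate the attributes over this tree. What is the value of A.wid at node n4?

1. n1.mk = 2  [terminal]
2. n2.key = 20  [terminal]
3. n3.tag = 14  [f.key + b.mk - 8]
4. n3.off = 1  [b.mk - 1]
5. n3.cnt = true  [true]
6. n4.tag = -4  [A₀.off * 2 - 6]
7. n4.off = 3  [A₀.off + A₀.tag - 12]
8. n4.cnt = false  [A₀.tag > 14]
9. n5.val = 30  [terminal]
10. n6.lab = true  [A.cnt == false]
11. n7.key = 25  [terminal]
12. n9.mk = 2  [terminal]
13. n10.key = 8  [terminal]
14. n8.cnt = 18  [b.mk + 16]
15. n8.tag = false  [f.key > 8]
16. n6.off = false  [not B.lab]
17. n11.lab = false  [A.off > 3]
18. n12.lab = false  [B₀.lab == true]
19. n13.val = 8  [terminal]
20. n14.mk = -5  [terminal]
21. n12.off = false  [b.mk == c.val]
22. n15.val = -5  [terminal]
23. n16.lab = true  [B₁.off == false]
24. n17.mk = -2  [terminal]
25. n18.val = 30  [terminal]
26. n19.key = -2  [terminal]
27. n16.off = true  [true]
28. n11.off = true  [B₀.lab == false]
29. n4.wid = 14  [(if B₀.off then c.val else A.tag) + 18]
30. n21.key = 1  [terminal]
31. n22.lab = false  [false]
32. n23.val = -8  [terminal]
33. n22.off = false  [c.val > -8]
34. n20.cnt = -5  [f.key - 6]
35. n20.tag = true  [not B.off]
36. n3.wid = 22  [22]
37. n0.cnt = -8  [b.mk - 10]
38. n0.tag = false  [A.wid > 22]

14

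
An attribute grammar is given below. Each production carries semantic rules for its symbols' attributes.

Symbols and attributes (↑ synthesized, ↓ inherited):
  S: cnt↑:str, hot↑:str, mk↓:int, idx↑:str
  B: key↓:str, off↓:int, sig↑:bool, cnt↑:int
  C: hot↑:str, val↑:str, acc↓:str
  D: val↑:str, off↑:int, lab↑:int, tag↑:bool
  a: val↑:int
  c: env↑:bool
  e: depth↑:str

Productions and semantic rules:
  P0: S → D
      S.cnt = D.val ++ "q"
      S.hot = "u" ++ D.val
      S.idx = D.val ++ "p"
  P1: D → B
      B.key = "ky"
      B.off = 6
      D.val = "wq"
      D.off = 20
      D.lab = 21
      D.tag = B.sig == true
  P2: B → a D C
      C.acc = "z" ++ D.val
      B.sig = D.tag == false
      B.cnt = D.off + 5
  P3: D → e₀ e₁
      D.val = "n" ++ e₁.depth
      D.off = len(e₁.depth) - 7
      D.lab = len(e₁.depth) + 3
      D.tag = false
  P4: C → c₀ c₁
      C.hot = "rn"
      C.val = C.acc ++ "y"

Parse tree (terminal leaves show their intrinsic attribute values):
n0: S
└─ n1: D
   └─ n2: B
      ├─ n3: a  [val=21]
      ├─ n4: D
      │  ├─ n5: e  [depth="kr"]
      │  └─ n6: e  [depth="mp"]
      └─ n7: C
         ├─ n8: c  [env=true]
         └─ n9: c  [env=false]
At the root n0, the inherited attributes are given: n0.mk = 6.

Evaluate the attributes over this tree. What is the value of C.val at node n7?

1. n0.mk = 6  [given at root]
2. n2.key = "ky"  ["ky"]
3. n2.off = 6  [6]
4. n3.val = 21  [terminal]
5. n5.depth = "kr"  [terminal]
6. n6.depth = "mp"  [terminal]
7. n4.val = "nmp"  ["n" ++ e₁.depth]
8. n4.off = -5  [len(e₁.depth) - 7]
9. n4.lab = 5  [len(e₁.depth) + 3]
10. n4.tag = false  [false]
11. n7.acc = "znmp"  ["z" ++ D.val]
12. n8.env = true  [terminal]
13. n9.env = false  [terminal]
14. n7.hot = "rn"  ["rn"]
15. n7.val = "znmpy"  [C.acc ++ "y"]
16. n2.sig = true  [D.tag == false]
17. n2.cnt = 0  [D.off + 5]
18. n1.val = "wq"  ["wq"]
19. n1.off = 20  [20]
20. n1.lab = 21  [21]
21. n1.tag = true  [B.sig == true]
22. n0.cnt = "wqq"  [D.val ++ "q"]
23. n0.hot = "uwq"  ["u" ++ D.val]
24. n0.idx = "wqp"  [D.val ++ "p"]

"znmpy"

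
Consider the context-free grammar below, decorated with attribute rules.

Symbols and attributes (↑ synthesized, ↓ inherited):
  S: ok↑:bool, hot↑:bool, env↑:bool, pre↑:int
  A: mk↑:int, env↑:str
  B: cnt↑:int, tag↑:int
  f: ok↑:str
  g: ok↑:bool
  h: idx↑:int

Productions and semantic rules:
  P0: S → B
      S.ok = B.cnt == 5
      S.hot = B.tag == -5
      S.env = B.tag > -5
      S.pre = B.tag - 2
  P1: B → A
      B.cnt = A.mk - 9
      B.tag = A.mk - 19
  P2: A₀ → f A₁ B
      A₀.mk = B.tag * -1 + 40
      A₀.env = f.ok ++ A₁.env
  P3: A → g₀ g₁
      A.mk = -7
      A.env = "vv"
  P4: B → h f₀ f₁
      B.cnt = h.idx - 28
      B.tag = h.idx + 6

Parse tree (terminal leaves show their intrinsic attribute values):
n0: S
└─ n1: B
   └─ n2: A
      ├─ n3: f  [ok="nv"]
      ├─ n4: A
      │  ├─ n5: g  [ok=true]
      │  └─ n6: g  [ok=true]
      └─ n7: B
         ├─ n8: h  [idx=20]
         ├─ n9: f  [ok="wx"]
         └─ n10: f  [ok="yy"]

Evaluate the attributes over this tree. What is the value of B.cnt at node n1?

5

1. n3.ok = "nv"  [terminal]
2. n5.ok = true  [terminal]
3. n6.ok = true  [terminal]
4. n4.mk = -7  [-7]
5. n4.env = "vv"  ["vv"]
6. n8.idx = 20  [terminal]
7. n9.ok = "wx"  [terminal]
8. n10.ok = "yy"  [terminal]
9. n7.cnt = -8  [h.idx - 28]
10. n7.tag = 26  [h.idx + 6]
11. n2.mk = 14  [B.tag * -1 + 40]
12. n2.env = "nvvv"  [f.ok ++ A₁.env]
13. n1.cnt = 5  [A.mk - 9]
14. n1.tag = -5  [A.mk - 19]
15. n0.ok = true  [B.cnt == 5]
16. n0.hot = true  [B.tag == -5]
17. n0.env = false  [B.tag > -5]
18. n0.pre = -7  [B.tag - 2]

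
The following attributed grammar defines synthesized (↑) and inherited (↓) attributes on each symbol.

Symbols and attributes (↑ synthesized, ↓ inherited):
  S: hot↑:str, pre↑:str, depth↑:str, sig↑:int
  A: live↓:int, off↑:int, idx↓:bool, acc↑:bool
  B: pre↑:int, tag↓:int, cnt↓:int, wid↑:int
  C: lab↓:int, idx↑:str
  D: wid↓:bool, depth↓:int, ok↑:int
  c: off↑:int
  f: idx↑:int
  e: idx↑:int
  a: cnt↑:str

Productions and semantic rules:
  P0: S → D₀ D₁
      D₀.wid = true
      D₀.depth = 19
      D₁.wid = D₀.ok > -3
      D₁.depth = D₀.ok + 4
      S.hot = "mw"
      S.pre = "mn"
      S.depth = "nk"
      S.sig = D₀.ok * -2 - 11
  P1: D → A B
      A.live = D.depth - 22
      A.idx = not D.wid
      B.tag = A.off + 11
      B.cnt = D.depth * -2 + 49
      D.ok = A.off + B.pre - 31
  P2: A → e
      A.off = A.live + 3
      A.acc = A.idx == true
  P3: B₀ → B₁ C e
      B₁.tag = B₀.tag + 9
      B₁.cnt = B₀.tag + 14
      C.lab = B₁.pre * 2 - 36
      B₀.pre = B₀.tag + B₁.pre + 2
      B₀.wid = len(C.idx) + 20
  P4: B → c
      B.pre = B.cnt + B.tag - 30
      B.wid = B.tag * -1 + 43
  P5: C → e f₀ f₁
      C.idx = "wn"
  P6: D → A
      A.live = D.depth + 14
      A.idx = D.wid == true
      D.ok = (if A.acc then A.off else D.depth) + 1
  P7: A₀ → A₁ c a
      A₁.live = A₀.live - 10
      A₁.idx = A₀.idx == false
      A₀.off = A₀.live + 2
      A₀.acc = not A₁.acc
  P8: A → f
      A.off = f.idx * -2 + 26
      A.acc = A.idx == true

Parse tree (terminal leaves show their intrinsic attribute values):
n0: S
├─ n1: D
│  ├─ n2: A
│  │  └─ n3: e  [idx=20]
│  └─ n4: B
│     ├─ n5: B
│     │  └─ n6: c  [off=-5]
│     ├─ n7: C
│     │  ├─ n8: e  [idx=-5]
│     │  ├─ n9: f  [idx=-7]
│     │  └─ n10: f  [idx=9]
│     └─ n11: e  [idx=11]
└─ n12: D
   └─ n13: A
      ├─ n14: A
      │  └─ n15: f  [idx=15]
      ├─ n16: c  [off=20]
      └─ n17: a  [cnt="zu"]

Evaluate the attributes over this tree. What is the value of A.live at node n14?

1. n1.wid = true  [true]
2. n1.depth = 19  [19]
3. n2.live = -3  [D.depth - 22]
4. n2.idx = false  [not D.wid]
5. n3.idx = 20  [terminal]
6. n2.off = 0  [A.live + 3]
7. n2.acc = false  [A.idx == true]
8. n4.tag = 11  [A.off + 11]
9. n4.cnt = 11  [D.depth * -2 + 49]
10. n5.tag = 20  [B₀.tag + 9]
11. n5.cnt = 25  [B₀.tag + 14]
12. n6.off = -5  [terminal]
13. n5.pre = 15  [B.cnt + B.tag - 30]
14. n5.wid = 23  [B.tag * -1 + 43]
15. n7.lab = -6  [B₁.pre * 2 - 36]
16. n8.idx = -5  [terminal]
17. n9.idx = -7  [terminal]
18. n10.idx = 9  [terminal]
19. n7.idx = "wn"  ["wn"]
20. n11.idx = 11  [terminal]
21. n4.pre = 28  [B₀.tag + B₁.pre + 2]
22. n4.wid = 22  [len(C.idx) + 20]
23. n1.ok = -3  [A.off + B.pre - 31]
24. n12.wid = false  [D₀.ok > -3]
25. n12.depth = 1  [D₀.ok + 4]
26. n13.live = 15  [D.depth + 14]
27. n13.idx = false  [D.wid == true]
28. n14.live = 5  [A₀.live - 10]
29. n14.idx = true  [A₀.idx == false]
30. n15.idx = 15  [terminal]
31. n14.off = -4  [f.idx * -2 + 26]
32. n14.acc = true  [A.idx == true]
33. n16.off = 20  [terminal]
34. n17.cnt = "zu"  [terminal]
35. n13.off = 17  [A₀.live + 2]
36. n13.acc = false  [not A₁.acc]
37. n12.ok = 2  [(if A.acc then A.off else D.depth) + 1]
38. n0.hot = "mw"  ["mw"]
39. n0.pre = "mn"  ["mn"]
40. n0.depth = "nk"  ["nk"]
41. n0.sig = -5  [D₀.ok * -2 - 11]

5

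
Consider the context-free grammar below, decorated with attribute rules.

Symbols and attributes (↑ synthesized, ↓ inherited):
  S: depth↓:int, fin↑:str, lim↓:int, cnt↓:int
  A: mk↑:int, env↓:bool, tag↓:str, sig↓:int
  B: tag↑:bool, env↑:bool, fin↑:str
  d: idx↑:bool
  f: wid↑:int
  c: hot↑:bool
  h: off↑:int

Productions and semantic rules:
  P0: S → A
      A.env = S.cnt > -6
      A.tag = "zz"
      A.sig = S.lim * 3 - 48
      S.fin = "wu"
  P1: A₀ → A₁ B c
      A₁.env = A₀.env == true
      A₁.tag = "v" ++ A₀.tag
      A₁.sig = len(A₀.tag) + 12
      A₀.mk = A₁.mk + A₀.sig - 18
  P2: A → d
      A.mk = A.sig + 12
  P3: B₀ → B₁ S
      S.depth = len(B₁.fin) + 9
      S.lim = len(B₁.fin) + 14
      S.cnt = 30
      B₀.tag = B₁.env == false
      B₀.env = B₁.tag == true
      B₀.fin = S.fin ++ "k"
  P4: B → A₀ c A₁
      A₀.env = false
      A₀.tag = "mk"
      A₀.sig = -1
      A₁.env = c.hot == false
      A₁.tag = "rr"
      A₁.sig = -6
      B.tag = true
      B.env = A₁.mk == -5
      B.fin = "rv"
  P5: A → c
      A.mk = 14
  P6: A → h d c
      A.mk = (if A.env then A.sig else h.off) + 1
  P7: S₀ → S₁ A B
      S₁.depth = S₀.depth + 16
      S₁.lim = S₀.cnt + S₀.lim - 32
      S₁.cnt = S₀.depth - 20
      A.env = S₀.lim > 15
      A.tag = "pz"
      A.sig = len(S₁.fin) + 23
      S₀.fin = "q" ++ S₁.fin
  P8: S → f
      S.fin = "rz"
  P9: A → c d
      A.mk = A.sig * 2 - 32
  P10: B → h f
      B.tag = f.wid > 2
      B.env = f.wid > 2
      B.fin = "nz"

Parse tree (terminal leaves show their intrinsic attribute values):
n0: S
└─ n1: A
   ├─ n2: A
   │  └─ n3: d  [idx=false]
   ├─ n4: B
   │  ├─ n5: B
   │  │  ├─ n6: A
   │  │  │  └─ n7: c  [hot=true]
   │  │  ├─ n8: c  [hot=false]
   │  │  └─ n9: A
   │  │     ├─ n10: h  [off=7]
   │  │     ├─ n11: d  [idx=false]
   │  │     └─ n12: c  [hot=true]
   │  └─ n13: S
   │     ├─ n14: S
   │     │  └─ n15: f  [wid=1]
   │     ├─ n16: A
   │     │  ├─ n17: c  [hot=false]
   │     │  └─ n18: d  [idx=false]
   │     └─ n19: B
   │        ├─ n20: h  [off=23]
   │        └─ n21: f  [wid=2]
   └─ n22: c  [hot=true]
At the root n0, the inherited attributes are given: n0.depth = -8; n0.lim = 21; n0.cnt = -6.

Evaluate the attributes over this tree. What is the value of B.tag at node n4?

false

1. n0.depth = -8  [given at root]
2. n0.lim = 21  [given at root]
3. n0.cnt = -6  [given at root]
4. n1.env = false  [S.cnt > -6]
5. n1.tag = "zz"  ["zz"]
6. n1.sig = 15  [S.lim * 3 - 48]
7. n2.env = false  [A₀.env == true]
8. n2.tag = "vzz"  ["v" ++ A₀.tag]
9. n2.sig = 14  [len(A₀.tag) + 12]
10. n3.idx = false  [terminal]
11. n2.mk = 26  [A.sig + 12]
12. n6.env = false  [false]
13. n6.tag = "mk"  ["mk"]
14. n6.sig = -1  [-1]
15. n7.hot = true  [terminal]
16. n6.mk = 14  [14]
17. n8.hot = false  [terminal]
18. n9.env = true  [c.hot == false]
19. n9.tag = "rr"  ["rr"]
20. n9.sig = -6  [-6]
21. n10.off = 7  [terminal]
22. n11.idx = false  [terminal]
23. n12.hot = true  [terminal]
24. n9.mk = -5  [(if A.env then A.sig else h.off) + 1]
25. n5.tag = true  [true]
26. n5.env = true  [A₁.mk == -5]
27. n5.fin = "rv"  ["rv"]
28. n13.depth = 11  [len(B₁.fin) + 9]
29. n13.lim = 16  [len(B₁.fin) + 14]
30. n13.cnt = 30  [30]
31. n14.depth = 27  [S₀.depth + 16]
32. n14.lim = 14  [S₀.cnt + S₀.lim - 32]
33. n14.cnt = -9  [S₀.depth - 20]
34. n15.wid = 1  [terminal]
35. n14.fin = "rz"  ["rz"]
36. n16.env = true  [S₀.lim > 15]
37. n16.tag = "pz"  ["pz"]
38. n16.sig = 25  [len(S₁.fin) + 23]
39. n17.hot = false  [terminal]
40. n18.idx = false  [terminal]
41. n16.mk = 18  [A.sig * 2 - 32]
42. n20.off = 23  [terminal]
43. n21.wid = 2  [terminal]
44. n19.tag = false  [f.wid > 2]
45. n19.env = false  [f.wid > 2]
46. n19.fin = "nz"  ["nz"]
47. n13.fin = "qrz"  ["q" ++ S₁.fin]
48. n4.tag = false  [B₁.env == false]
49. n4.env = true  [B₁.tag == true]
50. n4.fin = "qrzk"  [S.fin ++ "k"]
51. n22.hot = true  [terminal]
52. n1.mk = 23  [A₁.mk + A₀.sig - 18]
53. n0.fin = "wu"  ["wu"]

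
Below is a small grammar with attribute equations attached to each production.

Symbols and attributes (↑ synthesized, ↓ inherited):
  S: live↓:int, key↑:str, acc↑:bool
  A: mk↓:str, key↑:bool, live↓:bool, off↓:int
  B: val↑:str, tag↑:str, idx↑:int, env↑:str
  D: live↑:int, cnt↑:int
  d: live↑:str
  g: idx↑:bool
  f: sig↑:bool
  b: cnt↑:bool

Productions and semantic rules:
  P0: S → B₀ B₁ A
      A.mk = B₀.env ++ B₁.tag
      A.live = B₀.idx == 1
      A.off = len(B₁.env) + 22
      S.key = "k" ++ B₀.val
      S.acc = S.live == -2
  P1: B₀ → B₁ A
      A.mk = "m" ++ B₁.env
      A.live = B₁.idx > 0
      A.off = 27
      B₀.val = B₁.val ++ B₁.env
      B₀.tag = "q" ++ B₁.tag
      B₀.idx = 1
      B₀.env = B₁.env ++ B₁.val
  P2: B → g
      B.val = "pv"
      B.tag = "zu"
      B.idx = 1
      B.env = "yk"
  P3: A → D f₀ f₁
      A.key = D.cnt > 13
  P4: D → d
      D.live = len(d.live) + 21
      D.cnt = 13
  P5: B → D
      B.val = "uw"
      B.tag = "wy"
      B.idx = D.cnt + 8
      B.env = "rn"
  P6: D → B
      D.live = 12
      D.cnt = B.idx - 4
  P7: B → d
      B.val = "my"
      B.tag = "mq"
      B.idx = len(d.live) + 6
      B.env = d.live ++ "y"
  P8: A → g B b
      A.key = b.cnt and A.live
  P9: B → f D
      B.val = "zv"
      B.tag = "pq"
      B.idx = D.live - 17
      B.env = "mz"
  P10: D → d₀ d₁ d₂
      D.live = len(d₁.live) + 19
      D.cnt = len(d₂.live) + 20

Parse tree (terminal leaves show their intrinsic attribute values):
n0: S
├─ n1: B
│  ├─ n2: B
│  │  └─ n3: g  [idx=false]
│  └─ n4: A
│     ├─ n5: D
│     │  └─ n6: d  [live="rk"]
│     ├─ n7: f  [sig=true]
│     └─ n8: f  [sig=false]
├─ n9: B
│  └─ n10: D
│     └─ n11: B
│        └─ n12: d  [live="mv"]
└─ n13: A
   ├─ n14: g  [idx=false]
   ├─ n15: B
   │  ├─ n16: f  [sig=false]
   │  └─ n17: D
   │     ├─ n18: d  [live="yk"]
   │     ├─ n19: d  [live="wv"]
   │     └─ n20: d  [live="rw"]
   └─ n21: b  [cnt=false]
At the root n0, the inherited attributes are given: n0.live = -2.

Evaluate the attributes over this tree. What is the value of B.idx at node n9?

12

1. n0.live = -2  [given at root]
2. n3.idx = false  [terminal]
3. n2.val = "pv"  ["pv"]
4. n2.tag = "zu"  ["zu"]
5. n2.idx = 1  [1]
6. n2.env = "yk"  ["yk"]
7. n4.mk = "myk"  ["m" ++ B₁.env]
8. n4.live = true  [B₁.idx > 0]
9. n4.off = 27  [27]
10. n6.live = "rk"  [terminal]
11. n5.live = 23  [len(d.live) + 21]
12. n5.cnt = 13  [13]
13. n7.sig = true  [terminal]
14. n8.sig = false  [terminal]
15. n4.key = false  [D.cnt > 13]
16. n1.val = "pvyk"  [B₁.val ++ B₁.env]
17. n1.tag = "qzu"  ["q" ++ B₁.tag]
18. n1.idx = 1  [1]
19. n1.env = "ykpv"  [B₁.env ++ B₁.val]
20. n12.live = "mv"  [terminal]
21. n11.val = "my"  ["my"]
22. n11.tag = "mq"  ["mq"]
23. n11.idx = 8  [len(d.live) + 6]
24. n11.env = "mvy"  [d.live ++ "y"]
25. n10.live = 12  [12]
26. n10.cnt = 4  [B.idx - 4]
27. n9.val = "uw"  ["uw"]
28. n9.tag = "wy"  ["wy"]
29. n9.idx = 12  [D.cnt + 8]
30. n9.env = "rn"  ["rn"]
31. n13.mk = "ykpvwy"  [B₀.env ++ B₁.tag]
32. n13.live = true  [B₀.idx == 1]
33. n13.off = 24  [len(B₁.env) + 22]
34. n14.idx = false  [terminal]
35. n16.sig = false  [terminal]
36. n18.live = "yk"  [terminal]
37. n19.live = "wv"  [terminal]
38. n20.live = "rw"  [terminal]
39. n17.live = 21  [len(d₁.live) + 19]
40. n17.cnt = 22  [len(d₂.live) + 20]
41. n15.val = "zv"  ["zv"]
42. n15.tag = "pq"  ["pq"]
43. n15.idx = 4  [D.live - 17]
44. n15.env = "mz"  ["mz"]
45. n21.cnt = false  [terminal]
46. n13.key = false  [b.cnt and A.live]
47. n0.key = "kpvyk"  ["k" ++ B₀.val]
48. n0.acc = true  [S.live == -2]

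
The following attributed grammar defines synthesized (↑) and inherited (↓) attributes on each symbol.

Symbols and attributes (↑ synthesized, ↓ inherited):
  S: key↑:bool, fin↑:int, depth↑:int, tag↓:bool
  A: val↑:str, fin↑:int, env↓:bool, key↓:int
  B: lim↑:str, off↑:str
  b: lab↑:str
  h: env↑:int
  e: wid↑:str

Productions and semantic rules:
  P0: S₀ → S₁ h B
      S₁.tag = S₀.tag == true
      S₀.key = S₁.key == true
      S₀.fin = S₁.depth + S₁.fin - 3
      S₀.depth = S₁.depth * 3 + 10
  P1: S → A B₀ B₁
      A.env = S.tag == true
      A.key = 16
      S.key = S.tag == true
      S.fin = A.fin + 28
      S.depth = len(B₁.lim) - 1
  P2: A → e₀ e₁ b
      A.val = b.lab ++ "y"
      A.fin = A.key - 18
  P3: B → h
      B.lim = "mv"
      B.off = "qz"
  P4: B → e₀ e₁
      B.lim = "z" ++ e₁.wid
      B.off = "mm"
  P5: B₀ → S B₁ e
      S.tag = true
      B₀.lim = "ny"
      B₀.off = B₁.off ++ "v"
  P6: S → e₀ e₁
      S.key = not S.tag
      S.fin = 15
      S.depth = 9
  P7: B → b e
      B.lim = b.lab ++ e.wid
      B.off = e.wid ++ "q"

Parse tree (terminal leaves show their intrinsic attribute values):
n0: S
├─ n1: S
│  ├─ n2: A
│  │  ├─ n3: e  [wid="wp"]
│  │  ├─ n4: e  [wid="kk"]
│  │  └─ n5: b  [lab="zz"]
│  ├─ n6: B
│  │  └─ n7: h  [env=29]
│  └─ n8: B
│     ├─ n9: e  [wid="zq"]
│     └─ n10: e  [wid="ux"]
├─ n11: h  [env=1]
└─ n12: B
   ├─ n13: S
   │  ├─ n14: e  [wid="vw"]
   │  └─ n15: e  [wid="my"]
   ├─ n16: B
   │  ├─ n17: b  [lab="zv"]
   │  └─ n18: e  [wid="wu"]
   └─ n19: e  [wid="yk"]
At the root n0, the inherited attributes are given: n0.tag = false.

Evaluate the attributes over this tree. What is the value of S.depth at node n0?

16

1. n0.tag = false  [given at root]
2. n1.tag = false  [S₀.tag == true]
3. n2.env = false  [S.tag == true]
4. n2.key = 16  [16]
5. n3.wid = "wp"  [terminal]
6. n4.wid = "kk"  [terminal]
7. n5.lab = "zz"  [terminal]
8. n2.val = "zzy"  [b.lab ++ "y"]
9. n2.fin = -2  [A.key - 18]
10. n7.env = 29  [terminal]
11. n6.lim = "mv"  ["mv"]
12. n6.off = "qz"  ["qz"]
13. n9.wid = "zq"  [terminal]
14. n10.wid = "ux"  [terminal]
15. n8.lim = "zux"  ["z" ++ e₁.wid]
16. n8.off = "mm"  ["mm"]
17. n1.key = false  [S.tag == true]
18. n1.fin = 26  [A.fin + 28]
19. n1.depth = 2  [len(B₁.lim) - 1]
20. n11.env = 1  [terminal]
21. n13.tag = true  [true]
22. n14.wid = "vw"  [terminal]
23. n15.wid = "my"  [terminal]
24. n13.key = false  [not S.tag]
25. n13.fin = 15  [15]
26. n13.depth = 9  [9]
27. n17.lab = "zv"  [terminal]
28. n18.wid = "wu"  [terminal]
29. n16.lim = "zvwu"  [b.lab ++ e.wid]
30. n16.off = "wuq"  [e.wid ++ "q"]
31. n19.wid = "yk"  [terminal]
32. n12.lim = "ny"  ["ny"]
33. n12.off = "wuqv"  [B₁.off ++ "v"]
34. n0.key = false  [S₁.key == true]
35. n0.fin = 25  [S₁.depth + S₁.fin - 3]
36. n0.depth = 16  [S₁.depth * 3 + 10]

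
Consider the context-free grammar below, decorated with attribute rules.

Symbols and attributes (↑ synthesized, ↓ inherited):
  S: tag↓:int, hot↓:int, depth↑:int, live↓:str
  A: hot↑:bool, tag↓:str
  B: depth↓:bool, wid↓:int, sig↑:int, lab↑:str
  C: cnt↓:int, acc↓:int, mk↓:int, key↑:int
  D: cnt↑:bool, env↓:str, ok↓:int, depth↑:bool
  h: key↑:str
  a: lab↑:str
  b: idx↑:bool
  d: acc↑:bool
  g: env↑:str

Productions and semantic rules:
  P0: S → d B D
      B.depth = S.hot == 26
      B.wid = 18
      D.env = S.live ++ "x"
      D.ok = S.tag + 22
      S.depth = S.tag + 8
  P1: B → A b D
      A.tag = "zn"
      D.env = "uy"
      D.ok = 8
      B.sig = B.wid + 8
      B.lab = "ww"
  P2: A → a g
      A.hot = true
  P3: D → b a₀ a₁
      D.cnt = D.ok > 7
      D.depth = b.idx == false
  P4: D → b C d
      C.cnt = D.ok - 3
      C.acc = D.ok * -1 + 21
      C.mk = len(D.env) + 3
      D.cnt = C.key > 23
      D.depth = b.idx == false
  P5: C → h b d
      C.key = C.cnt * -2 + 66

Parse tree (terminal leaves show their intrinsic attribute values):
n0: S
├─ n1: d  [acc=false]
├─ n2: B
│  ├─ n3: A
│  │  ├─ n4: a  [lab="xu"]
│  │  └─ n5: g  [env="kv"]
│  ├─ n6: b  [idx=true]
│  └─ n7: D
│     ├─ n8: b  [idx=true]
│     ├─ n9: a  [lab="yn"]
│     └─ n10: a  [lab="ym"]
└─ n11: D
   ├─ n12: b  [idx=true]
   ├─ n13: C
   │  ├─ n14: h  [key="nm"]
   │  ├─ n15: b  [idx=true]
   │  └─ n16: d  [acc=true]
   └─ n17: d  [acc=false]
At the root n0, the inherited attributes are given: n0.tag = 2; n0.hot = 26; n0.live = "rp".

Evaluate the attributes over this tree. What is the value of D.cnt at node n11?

true

1. n0.tag = 2  [given at root]
2. n0.hot = 26  [given at root]
3. n0.live = "rp"  [given at root]
4. n1.acc = false  [terminal]
5. n2.depth = true  [S.hot == 26]
6. n2.wid = 18  [18]
7. n3.tag = "zn"  ["zn"]
8. n4.lab = "xu"  [terminal]
9. n5.env = "kv"  [terminal]
10. n3.hot = true  [true]
11. n6.idx = true  [terminal]
12. n7.env = "uy"  ["uy"]
13. n7.ok = 8  [8]
14. n8.idx = true  [terminal]
15. n9.lab = "yn"  [terminal]
16. n10.lab = "ym"  [terminal]
17. n7.cnt = true  [D.ok > 7]
18. n7.depth = false  [b.idx == false]
19. n2.sig = 26  [B.wid + 8]
20. n2.lab = "ww"  ["ww"]
21. n11.env = "rpx"  [S.live ++ "x"]
22. n11.ok = 24  [S.tag + 22]
23. n12.idx = true  [terminal]
24. n13.cnt = 21  [D.ok - 3]
25. n13.acc = -3  [D.ok * -1 + 21]
26. n13.mk = 6  [len(D.env) + 3]
27. n14.key = "nm"  [terminal]
28. n15.idx = true  [terminal]
29. n16.acc = true  [terminal]
30. n13.key = 24  [C.cnt * -2 + 66]
31. n17.acc = false  [terminal]
32. n11.cnt = true  [C.key > 23]
33. n11.depth = false  [b.idx == false]
34. n0.depth = 10  [S.tag + 8]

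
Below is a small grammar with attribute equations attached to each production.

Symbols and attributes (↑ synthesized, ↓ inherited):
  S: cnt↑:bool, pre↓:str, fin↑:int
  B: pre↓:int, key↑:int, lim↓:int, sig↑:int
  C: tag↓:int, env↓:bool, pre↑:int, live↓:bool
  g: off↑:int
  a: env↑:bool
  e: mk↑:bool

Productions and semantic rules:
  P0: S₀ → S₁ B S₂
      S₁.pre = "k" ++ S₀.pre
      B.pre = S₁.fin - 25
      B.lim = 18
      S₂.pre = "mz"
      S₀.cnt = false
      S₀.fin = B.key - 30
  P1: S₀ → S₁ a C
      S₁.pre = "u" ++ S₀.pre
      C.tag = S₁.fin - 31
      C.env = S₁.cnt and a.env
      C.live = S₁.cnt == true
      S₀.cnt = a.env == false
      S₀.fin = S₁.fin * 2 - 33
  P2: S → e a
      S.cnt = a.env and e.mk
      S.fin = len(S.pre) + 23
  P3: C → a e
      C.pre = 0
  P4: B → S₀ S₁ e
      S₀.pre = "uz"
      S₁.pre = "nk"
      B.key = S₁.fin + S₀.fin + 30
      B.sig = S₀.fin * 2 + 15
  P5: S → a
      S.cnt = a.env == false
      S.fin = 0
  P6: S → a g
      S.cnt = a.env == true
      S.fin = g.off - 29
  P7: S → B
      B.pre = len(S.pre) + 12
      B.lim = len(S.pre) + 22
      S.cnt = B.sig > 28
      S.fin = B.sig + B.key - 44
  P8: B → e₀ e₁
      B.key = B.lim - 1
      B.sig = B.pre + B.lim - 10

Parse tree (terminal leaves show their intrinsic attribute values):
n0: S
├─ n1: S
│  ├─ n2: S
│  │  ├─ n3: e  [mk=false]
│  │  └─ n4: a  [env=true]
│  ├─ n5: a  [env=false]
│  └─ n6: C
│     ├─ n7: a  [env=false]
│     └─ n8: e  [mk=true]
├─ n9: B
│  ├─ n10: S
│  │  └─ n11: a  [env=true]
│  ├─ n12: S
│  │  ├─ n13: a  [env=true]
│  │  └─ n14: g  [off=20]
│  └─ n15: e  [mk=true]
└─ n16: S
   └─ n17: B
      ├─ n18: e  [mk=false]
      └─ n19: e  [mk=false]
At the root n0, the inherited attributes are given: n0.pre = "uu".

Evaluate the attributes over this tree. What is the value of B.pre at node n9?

-4

1. n0.pre = "uu"  [given at root]
2. n1.pre = "kuu"  ["k" ++ S₀.pre]
3. n2.pre = "ukuu"  ["u" ++ S₀.pre]
4. n3.mk = false  [terminal]
5. n4.env = true  [terminal]
6. n2.cnt = false  [a.env and e.mk]
7. n2.fin = 27  [len(S.pre) + 23]
8. n5.env = false  [terminal]
9. n6.tag = -4  [S₁.fin - 31]
10. n6.env = false  [S₁.cnt and a.env]
11. n6.live = false  [S₁.cnt == true]
12. n7.env = false  [terminal]
13. n8.mk = true  [terminal]
14. n6.pre = 0  [0]
15. n1.cnt = true  [a.env == false]
16. n1.fin = 21  [S₁.fin * 2 - 33]
17. n9.pre = -4  [S₁.fin - 25]
18. n9.lim = 18  [18]
19. n10.pre = "uz"  ["uz"]
20. n11.env = true  [terminal]
21. n10.cnt = false  [a.env == false]
22. n10.fin = 0  [0]
23. n12.pre = "nk"  ["nk"]
24. n13.env = true  [terminal]
25. n14.off = 20  [terminal]
26. n12.cnt = true  [a.env == true]
27. n12.fin = -9  [g.off - 29]
28. n15.mk = true  [terminal]
29. n9.key = 21  [S₁.fin + S₀.fin + 30]
30. n9.sig = 15  [S₀.fin * 2 + 15]
31. n16.pre = "mz"  ["mz"]
32. n17.pre = 14  [len(S.pre) + 12]
33. n17.lim = 24  [len(S.pre) + 22]
34. n18.mk = false  [terminal]
35. n19.mk = false  [terminal]
36. n17.key = 23  [B.lim - 1]
37. n17.sig = 28  [B.pre + B.lim - 10]
38. n16.cnt = false  [B.sig > 28]
39. n16.fin = 7  [B.sig + B.key - 44]
40. n0.cnt = false  [false]
41. n0.fin = -9  [B.key - 30]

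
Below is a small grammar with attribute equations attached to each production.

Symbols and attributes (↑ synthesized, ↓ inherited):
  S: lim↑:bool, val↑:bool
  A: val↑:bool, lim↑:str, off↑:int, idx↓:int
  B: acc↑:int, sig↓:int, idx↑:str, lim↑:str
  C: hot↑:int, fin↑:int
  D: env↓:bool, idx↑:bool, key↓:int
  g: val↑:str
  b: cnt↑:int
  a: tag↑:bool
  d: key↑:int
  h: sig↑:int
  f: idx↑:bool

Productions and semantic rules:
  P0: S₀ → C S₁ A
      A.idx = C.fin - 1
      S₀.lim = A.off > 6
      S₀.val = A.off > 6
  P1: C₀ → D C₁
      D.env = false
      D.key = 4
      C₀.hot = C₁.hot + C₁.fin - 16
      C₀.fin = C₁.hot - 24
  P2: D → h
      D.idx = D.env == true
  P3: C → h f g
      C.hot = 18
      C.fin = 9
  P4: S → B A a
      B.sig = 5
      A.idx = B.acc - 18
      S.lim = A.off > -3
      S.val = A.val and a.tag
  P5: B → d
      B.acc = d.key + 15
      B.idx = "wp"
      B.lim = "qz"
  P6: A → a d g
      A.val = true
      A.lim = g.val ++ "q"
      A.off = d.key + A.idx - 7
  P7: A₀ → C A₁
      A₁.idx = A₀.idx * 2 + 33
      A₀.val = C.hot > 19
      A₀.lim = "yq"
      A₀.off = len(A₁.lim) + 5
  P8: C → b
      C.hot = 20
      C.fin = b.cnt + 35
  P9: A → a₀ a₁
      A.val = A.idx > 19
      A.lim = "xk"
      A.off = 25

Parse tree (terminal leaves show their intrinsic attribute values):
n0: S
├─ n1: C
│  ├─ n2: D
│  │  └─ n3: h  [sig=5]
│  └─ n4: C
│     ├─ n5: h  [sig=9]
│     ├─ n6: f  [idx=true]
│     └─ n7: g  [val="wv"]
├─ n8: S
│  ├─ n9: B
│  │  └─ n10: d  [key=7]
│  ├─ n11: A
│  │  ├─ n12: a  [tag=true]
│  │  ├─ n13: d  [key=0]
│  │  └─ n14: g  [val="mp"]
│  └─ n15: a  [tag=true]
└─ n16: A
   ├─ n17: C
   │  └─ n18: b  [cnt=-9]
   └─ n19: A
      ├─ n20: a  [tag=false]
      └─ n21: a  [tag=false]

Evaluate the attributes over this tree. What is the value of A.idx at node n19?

1. n2.env = false  [false]
2. n2.key = 4  [4]
3. n3.sig = 5  [terminal]
4. n2.idx = false  [D.env == true]
5. n5.sig = 9  [terminal]
6. n6.idx = true  [terminal]
7. n7.val = "wv"  [terminal]
8. n4.hot = 18  [18]
9. n4.fin = 9  [9]
10. n1.hot = 11  [C₁.hot + C₁.fin - 16]
11. n1.fin = -6  [C₁.hot - 24]
12. n9.sig = 5  [5]
13. n10.key = 7  [terminal]
14. n9.acc = 22  [d.key + 15]
15. n9.idx = "wp"  ["wp"]
16. n9.lim = "qz"  ["qz"]
17. n11.idx = 4  [B.acc - 18]
18. n12.tag = true  [terminal]
19. n13.key = 0  [terminal]
20. n14.val = "mp"  [terminal]
21. n11.val = true  [true]
22. n11.lim = "mpq"  [g.val ++ "q"]
23. n11.off = -3  [d.key + A.idx - 7]
24. n15.tag = true  [terminal]
25. n8.lim = false  [A.off > -3]
26. n8.val = true  [A.val and a.tag]
27. n16.idx = -7  [C.fin - 1]
28. n18.cnt = -9  [terminal]
29. n17.hot = 20  [20]
30. n17.fin = 26  [b.cnt + 35]
31. n19.idx = 19  [A₀.idx * 2 + 33]
32. n20.tag = false  [terminal]
33. n21.tag = false  [terminal]
34. n19.val = false  [A.idx > 19]
35. n19.lim = "xk"  ["xk"]
36. n19.off = 25  [25]
37. n16.val = true  [C.hot > 19]
38. n16.lim = "yq"  ["yq"]
39. n16.off = 7  [len(A₁.lim) + 5]
40. n0.lim = true  [A.off > 6]
41. n0.val = true  [A.off > 6]

19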